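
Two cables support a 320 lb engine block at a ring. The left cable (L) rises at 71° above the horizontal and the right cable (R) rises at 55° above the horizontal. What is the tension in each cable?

T_L = 226.9 lb, T_R = 128.8 lb

ΣF_x = 0: −T_L·cos71° + T_R·cos55° = 0 → T_R = 0.567611·T_L.
ΣF_y = 0: T_L·sin71° + T_R·sin55° = 320.
Substitute: T_L·(0.945519 + 0.567611·0.819152) = 320 → T_L = 226.873 ≈ 226.9 lb.
Then T_R = 0.567611 × 226.873 = 128.8 lb.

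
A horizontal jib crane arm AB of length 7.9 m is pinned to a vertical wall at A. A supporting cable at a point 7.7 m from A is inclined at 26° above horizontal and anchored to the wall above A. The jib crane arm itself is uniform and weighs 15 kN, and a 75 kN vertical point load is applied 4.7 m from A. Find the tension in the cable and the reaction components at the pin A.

T = 122.0 kN, A_x = 109.6 kN, A_y = 36.53 kN

ΣM about A: T·sin26°·7.7 − 15·3.95 − 75·4.7 = 0 → T = 411.75/(7.7·0.438371) = 121.983 ≈ 122.0 kN.
ΣF_x = 0: A_x − T·cos26° = 0 → A_x = 121.983 × 0.898794 = 109.6 kN.
ΣF_y = 0: A_y + T·sin26° − 15 − 75 = 0 → A_y = 90 − 121.983 × 0.438371 = 36.53 kN.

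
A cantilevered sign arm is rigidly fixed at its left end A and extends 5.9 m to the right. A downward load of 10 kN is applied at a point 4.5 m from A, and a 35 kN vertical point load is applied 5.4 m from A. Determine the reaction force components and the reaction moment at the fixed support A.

A_x = 0, A_y = 45.00 kN, M_A = 234.0 kN·m

ΣF_x = 0: A_x = 0.
ΣF_y = 0: A_y − 10 − 35 = 0 → A_y = 45.00 kN.
ΣM about A: M_A − 10·4.5 − 35·5.4 = 0 → M_A = 234.0 kN·m.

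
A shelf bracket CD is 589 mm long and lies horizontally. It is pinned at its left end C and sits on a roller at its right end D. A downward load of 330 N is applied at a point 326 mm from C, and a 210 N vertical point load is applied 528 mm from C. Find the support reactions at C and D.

C_x = 0, C_y = 169.1 N, D_y = 370.9 N

Taking moments about C: D_y·589 − 330·326 − 210·528 = 0 → D_y = 218460/589 = 370.9 N.
ΣF_y = 0: C_y + 370.9 − 330 − 210 = 0 → C_y = 169.1 N.
ΣF_x = 0: no horizontal applied forces, so C_x = 0.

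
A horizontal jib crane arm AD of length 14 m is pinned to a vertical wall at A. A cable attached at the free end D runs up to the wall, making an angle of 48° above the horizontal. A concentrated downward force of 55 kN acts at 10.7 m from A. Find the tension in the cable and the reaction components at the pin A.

T = 56.56 kN, A_x = 37.85 kN, A_y = 12.96 kN

ΣM about A: T·sin48°·14 − 55·10.7 = 0 → T = 588.5/(14·0.743145) = 56.5646 ≈ 56.56 kN.
ΣF_x = 0: A_x − T·cos48° = 0 → A_x = 56.5646 × 0.669131 = 37.85 kN.
ΣF_y = 0: A_y + T·sin48° − 55 = 0 → A_y = 55 − 56.5646 × 0.743145 = 12.96 kN.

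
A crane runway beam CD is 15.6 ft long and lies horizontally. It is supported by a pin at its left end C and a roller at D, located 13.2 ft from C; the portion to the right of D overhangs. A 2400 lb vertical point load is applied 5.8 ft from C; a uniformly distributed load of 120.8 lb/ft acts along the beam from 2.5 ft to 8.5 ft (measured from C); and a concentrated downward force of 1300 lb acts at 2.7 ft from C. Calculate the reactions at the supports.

C_x = 0, C_y = 2802 lb, D_y = 1622 lb

Resultant of the distributed load: 120.8 × 6 = 724.8 lb at 5.5 ft from C.
ΣM about C: D_y·13.2 − 2400·5.8 − (120.8·6)·5.5 − 1300·2.7 = 0 → D_y = 21416.4/13.2 = 1622.45 ≈ 1622 lb.
ΣF_y = 0: C_y + 1622.45 − 2400 − 120.8·6 − 1300 = 0 → C_y = 2802 lb.
ΣF_x = 0: no horizontal applied forces, so C_x = 0.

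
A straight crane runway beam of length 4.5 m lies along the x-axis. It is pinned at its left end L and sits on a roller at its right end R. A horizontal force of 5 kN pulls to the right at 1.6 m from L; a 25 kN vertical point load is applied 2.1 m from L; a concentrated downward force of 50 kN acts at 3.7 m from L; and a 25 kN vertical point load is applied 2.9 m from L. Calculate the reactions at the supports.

ΣM about L: R_y·4.5 − 25·2.1 − 50·3.7 − 25·2.9 = 0 → R_y = 310/4.5 = 68.8889 ≈ 68.89 kN.
ΣF_y = 0: L_y + 68.8889 − 25 − 50 − 25 = 0 → L_y = 31.11 kN.
ΣF_x = 0: L_x + 5 = 0 → L_x = -5.000 kN.

L_x = -5.000 kN, L_y = 31.11 kN, R_y = 68.89 kN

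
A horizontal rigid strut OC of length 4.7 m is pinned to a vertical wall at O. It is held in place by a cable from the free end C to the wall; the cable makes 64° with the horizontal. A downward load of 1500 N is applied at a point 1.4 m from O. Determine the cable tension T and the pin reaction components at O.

ΣM about O: T·sin64°·4.7 − 1500·1.4 = 0 → T = 2100/(4.7·0.898794) = 497.12 ≈ 497.1 N.
ΣF_x = 0: O_x − T·cos64° = 0 → O_x = 497.12 × 0.438371 = 217.9 N.
ΣF_y = 0: O_y + T·sin64° − 1500 = 0 → O_y = 1500 − 497.12 × 0.898794 = 1053 N.

T = 497.1 N, O_x = 217.9 N, O_y = 1053 N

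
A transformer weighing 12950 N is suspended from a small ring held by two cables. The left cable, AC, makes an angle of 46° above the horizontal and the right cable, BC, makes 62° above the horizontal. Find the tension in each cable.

ΣF_x = 0: −T_AC·cos46° + T_BC·cos62° = 0 → T_BC = 1.47966·T_AC.
ΣF_y = 0: T_AC·sin46° + T_BC·sin62° = 12950.
Substitute: T_AC·(0.71934 + 1.47966·0.882948) = 12950 → T_AC = 6392.53 ≈ 6393 N.
Then T_BC = 1.47966 × 6392.53 = 9459 N.

T_AC = 6393 N, T_BC = 9459 N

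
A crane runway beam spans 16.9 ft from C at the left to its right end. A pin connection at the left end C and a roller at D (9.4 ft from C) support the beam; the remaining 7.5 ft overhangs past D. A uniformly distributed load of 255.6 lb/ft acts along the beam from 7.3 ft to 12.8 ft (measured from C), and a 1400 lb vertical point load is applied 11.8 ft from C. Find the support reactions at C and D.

C_x = 0, C_y = -454.7 lb, D_y = 3260 lb

Resultant of the distributed load: 255.6 × 5.5 = 1405.8 lb at 10.05 ft from C.
Moments about C: D_y·9.4 − (255.6·5.5)·10.05 − 1400·11.8 = 0 → D_y = 30648.29/9.4 = 3260.46 ≈ 3260 lb.
ΣF_y = 0: C_y + 3260.46 − 255.6·5.5 − 1400 = 0 → C_y = -454.7 lb.
ΣF_x = 0: no horizontal applied forces, so C_x = 0.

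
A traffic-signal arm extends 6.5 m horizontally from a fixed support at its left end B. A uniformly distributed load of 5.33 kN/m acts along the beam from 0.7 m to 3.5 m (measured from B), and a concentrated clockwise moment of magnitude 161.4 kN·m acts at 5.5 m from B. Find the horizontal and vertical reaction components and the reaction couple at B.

B_x = 0, B_y = 14.92 kN, M_B = 192.7 kN·m

Resultant of the distributed load: 5.33 × 2.8 = 14.924 kN at 2.1 m from B.
ΣF_x = 0: B_x = 0.
ΣF_y = 0: B_y − 5.33·2.8 = 0 → B_y = 14.92 kN.
ΣM about B: M_B − (5.33·2.8)·2.1 − 161.4 = 0 → M_B = 192.7 kN·m.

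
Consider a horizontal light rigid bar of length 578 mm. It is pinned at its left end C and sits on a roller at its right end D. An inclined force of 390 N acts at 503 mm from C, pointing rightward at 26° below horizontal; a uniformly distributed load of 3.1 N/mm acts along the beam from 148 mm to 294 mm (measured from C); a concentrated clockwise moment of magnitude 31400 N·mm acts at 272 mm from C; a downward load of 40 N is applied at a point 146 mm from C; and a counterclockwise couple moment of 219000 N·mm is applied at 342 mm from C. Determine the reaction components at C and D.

Resultant of the distributed load: 3.1 × 146 = 452.6 N at 221 mm from C.
Taking moments about C: D_y·578 − 390·sin26°·503 − (3.1·146)·221 − 31400 − 40·146 + 219000 = 0 → D_y = 4259.87/578 = 7.37002 ≈ 7.370 N.
ΣF_y = 0: C_y + 7.37002 − 390·sin26° − 3.1·146 − 40 = 0 → C_y = 656.2 N.
ΣF_x = 0: C_x + 390·cos26° = 0 → C_x = -350.5 N.

C_x = -350.5 N, C_y = 656.2 N, D_y = 7.370 N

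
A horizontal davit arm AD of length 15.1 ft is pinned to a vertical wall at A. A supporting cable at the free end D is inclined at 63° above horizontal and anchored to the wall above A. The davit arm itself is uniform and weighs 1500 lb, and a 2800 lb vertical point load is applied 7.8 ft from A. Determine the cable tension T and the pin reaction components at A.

T = 2465 lb, A_x = 1119 lb, A_y = 2104 lb

ΣM about A: T·sin63°·15.1 − 1500·7.55 − 2800·7.8 = 0 → T = 33165/(15.1·0.891007) = 2465.03 ≈ 2465 lb.
ΣF_x = 0: A_x − T·cos63° = 0 → A_x = 2465.03 × 0.45399 = 1119 lb.
ΣF_y = 0: A_y + T·sin63° − 1500 − 2800 = 0 → A_y = 4300 − 2465.03 × 0.891007 = 2104 lb.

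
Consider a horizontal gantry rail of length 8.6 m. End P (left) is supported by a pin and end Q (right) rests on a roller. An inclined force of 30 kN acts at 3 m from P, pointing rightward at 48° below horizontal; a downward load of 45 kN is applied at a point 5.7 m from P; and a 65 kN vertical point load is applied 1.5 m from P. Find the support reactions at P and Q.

P_x = -20.07 kN, P_y = 83.35 kN, Q_y = 48.94 kN

Moments about P: Q_y·8.6 − 30·sin48°·3 − 45·5.7 − 65·1.5 = 0 → Q_y = 420.883/8.6 = 48.9399 ≈ 48.94 kN.
ΣF_y = 0: P_y + 48.9399 − 30·sin48° − 45 − 65 = 0 → P_y = 83.35 kN.
ΣF_x = 0: P_x + 30·cos48° = 0 → P_x = -20.07 kN.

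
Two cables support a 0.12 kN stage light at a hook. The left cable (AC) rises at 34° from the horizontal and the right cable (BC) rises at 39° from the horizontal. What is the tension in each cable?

T_AC = 0.09752 kN, T_BC = 0.1040 kN

ΣF_x = 0: −T_AC·cos34° + T_BC·cos39° = 0 → T_BC = 1.06677·T_AC.
ΣF_y = 0: T_AC·sin34° + T_BC·sin39° = 0.12.
Substitute: T_AC·(0.559193 + 1.06677·0.62932) = 0.12 → T_AC = 0.0975187 ≈ 0.09752 kN.
Then T_BC = 1.06677 × 0.0975187 = 0.1040 kN.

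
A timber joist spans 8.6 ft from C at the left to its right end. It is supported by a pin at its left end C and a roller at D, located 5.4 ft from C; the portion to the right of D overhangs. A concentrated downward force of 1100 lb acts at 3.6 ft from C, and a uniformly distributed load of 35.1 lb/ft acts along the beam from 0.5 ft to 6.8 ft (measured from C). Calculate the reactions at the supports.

C_x = 0, C_y = 438.3 lb, D_y = 882.8 lb

Resultant of the distributed load: 35.1 × 6.3 = 221.13 lb at 3.65 ft from C.
Moments about C: D_y·5.4 − 1100·3.6 − (35.1·6.3)·3.65 = 0 → D_y = 4767.1245/5.4 = 882.801 ≈ 882.8 lb.
ΣF_y = 0: C_y + 882.801 − 1100 − 35.1·6.3 = 0 → C_y = 438.3 lb.
ΣF_x = 0: no horizontal applied forces, so C_x = 0.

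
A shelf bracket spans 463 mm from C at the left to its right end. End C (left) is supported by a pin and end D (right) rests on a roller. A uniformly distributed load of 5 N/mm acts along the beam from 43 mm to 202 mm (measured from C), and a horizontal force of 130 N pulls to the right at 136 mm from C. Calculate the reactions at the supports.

C_x = -130.0 N, C_y = 584.7 N, D_y = 210.3 N

Resultant of the distributed load: 5 × 159 = 795 N at 122.5 mm from C.
Taking moments about C: D_y·463 − (5·159)·122.5 = 0 → D_y = 97387.5/463 = 210.34 ≈ 210.3 N.
ΣF_y = 0: C_y + 210.34 − 5·159 = 0 → C_y = 584.7 N.
ΣF_x = 0: C_x + 130 = 0 → C_x = -130.0 N.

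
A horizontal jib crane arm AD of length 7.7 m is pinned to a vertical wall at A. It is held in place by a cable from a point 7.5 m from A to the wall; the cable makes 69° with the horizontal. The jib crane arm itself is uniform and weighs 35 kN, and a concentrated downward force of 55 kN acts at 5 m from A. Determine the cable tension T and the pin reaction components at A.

ΣM about A: T·sin69°·7.5 − 35·3.85 − 55·5 = 0 → T = 409.75/(7.5·0.93358) = 58.5202 ≈ 58.52 kN.
ΣF_x = 0: A_x − T·cos69° = 0 → A_x = 58.5202 × 0.358368 = 20.97 kN.
ΣF_y = 0: A_y + T·sin69° − 35 − 55 = 0 → A_y = 90 − 58.5202 × 0.93358 = 35.37 kN.

T = 58.52 kN, A_x = 20.97 kN, A_y = 35.37 kN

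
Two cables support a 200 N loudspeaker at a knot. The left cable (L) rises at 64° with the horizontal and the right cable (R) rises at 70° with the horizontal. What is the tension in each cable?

T_L = 95.09 N, T_R = 121.9 N

ΣF_x = 0: −T_L·cos64° + T_R·cos70° = 0 → T_R = 1.28171·T_L.
ΣF_y = 0: T_L·sin64° + T_R·sin70° = 200.
Substitute: T_L·(0.898794 + 1.28171·0.939693) = 200 → T_L = 95.0928 ≈ 95.09 N.
Then T_R = 1.28171 × 95.0928 = 121.9 N.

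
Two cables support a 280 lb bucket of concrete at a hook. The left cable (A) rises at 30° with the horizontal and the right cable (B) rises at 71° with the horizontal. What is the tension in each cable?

T_A = 92.87 lb, T_B = 247.0 lb

ΣF_x = 0: −T_A·cos30° + T_B·cos71° = 0 → T_B = 2.66004·T_A.
ΣF_y = 0: T_A·sin30° + T_B·sin71° = 280.
Substitute: T_A·(0.5 + 2.66004·0.945519) = 280 → T_A = 92.8653 ≈ 92.87 lb.
Then T_B = 2.66004 × 92.8653 = 247.0 lb.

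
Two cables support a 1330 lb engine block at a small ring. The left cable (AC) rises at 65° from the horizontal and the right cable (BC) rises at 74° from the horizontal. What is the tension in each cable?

ΣF_x = 0: −T_AC·cos65° + T_BC·cos74° = 0 → T_BC = 1.53324·T_AC.
ΣF_y = 0: T_AC·sin65° + T_BC·sin74° = 1330.
Substitute: T_AC·(0.906308 + 1.53324·0.961262) = 1330 → T_AC = 558.788 ≈ 558.8 lb.
Then T_BC = 1.53324 × 558.788 = 856.8 lb.

T_AC = 558.8 lb, T_BC = 856.8 lb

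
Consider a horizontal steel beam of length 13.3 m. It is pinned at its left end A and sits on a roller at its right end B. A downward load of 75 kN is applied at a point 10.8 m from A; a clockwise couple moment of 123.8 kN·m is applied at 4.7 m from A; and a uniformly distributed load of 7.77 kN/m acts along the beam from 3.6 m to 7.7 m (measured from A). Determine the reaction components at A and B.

Resultant of the distributed load: 7.77 × 4.1 = 31.857 kN at 5.65 m from A.
Taking moments about A: B_y·13.3 − 75·10.8 − 123.8 − (7.77·4.1)·5.65 = 0 → B_y = 1113.79205/13.3 = 83.7438 ≈ 83.74 kN.
ΣF_y = 0: A_y + 83.7438 − 75 − 7.77·4.1 = 0 → A_y = 23.11 kN.
ΣF_x = 0: no horizontal applied forces, so A_x = 0.

A_x = 0, A_y = 23.11 kN, B_y = 83.74 kN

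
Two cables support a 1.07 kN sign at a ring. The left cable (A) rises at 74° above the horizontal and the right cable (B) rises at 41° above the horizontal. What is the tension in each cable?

T_A = 0.8910 kN, T_B = 0.3254 kN

ΣF_x = 0: −T_A·cos74° + T_B·cos41° = 0 → T_B = 0.365223·T_A.
ΣF_y = 0: T_A·sin74° + T_B·sin41° = 1.07.
Substitute: T_A·(0.961262 + 0.365223·0.656059) = 1.07 → T_A = 0.891021 ≈ 0.8910 kN.
Then T_B = 0.365223 × 0.891021 = 0.3254 kN.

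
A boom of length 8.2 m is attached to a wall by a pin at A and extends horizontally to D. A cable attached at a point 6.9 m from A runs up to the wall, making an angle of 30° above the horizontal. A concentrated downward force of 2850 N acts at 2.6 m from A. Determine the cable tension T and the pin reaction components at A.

ΣM about A: T·sin30°·6.9 − 2850·2.6 = 0 → T = 7410/(6.9·0.5) = 2147.83 ≈ 2148 N.
ΣF_x = 0: A_x − T·cos30° = 0 → A_x = 2147.83 × 0.866025 = 1860 N.
ΣF_y = 0: A_y + T·sin30° − 2850 = 0 → A_y = 2850 − 2147.83 × 0.5 = 1776 N.

T = 2148 N, A_x = 1860 N, A_y = 1776 N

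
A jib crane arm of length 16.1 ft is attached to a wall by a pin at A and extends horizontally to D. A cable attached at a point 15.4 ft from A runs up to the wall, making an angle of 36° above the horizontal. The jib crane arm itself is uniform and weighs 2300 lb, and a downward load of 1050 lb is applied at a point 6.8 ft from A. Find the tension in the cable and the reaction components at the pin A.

T = 2834 lb, A_x = 2293 lb, A_y = 1684 lb

ΣM about A: T·sin36°·15.4 − 2300·8.05 − 1050·6.8 = 0 → T = 25655/(15.4·0.587785) = 2834.22 ≈ 2834 lb.
ΣF_x = 0: A_x − T·cos36° = 0 → A_x = 2834.22 × 0.809017 = 2293 lb.
ΣF_y = 0: A_y + T·sin36° − 2300 − 1050 = 0 → A_y = 3350 − 2834.22 × 0.587785 = 1684 lb.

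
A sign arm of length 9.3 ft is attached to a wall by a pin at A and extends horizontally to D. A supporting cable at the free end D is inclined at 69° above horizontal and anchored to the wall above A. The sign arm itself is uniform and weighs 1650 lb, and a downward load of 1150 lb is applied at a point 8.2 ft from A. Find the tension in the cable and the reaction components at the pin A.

T = 1970 lb, A_x = 705.9 lb, A_y = 961.0 lb

ΣM about A: T·sin69°·9.3 − 1650·4.65 − 1150·8.2 = 0 → T = 17102.5/(9.3·0.93358) = 1969.81 ≈ 1970 lb.
ΣF_x = 0: A_x − T·cos69° = 0 → A_x = 1969.81 × 0.358368 = 705.9 lb.
ΣF_y = 0: A_y + T·sin69° − 1650 − 1150 = 0 → A_y = 2800 − 1969.81 × 0.93358 = 961.0 lb.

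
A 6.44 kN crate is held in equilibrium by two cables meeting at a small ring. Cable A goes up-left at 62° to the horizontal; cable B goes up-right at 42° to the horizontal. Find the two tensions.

ΣF_x = 0: −T_A·cos62° + T_B·cos42° = 0 → T_B = 0.631736·T_A.
ΣF_y = 0: T_A·sin62° + T_B·sin42° = 6.44.
Substitute: T_A·(0.882948 + 0.631736·0.669131) = 6.44 → T_A = 4.93236 ≈ 4.932 kN.
Then T_B = 0.631736 × 4.93236 = 3.116 kN.

T_A = 4.932 kN, T_B = 3.116 kN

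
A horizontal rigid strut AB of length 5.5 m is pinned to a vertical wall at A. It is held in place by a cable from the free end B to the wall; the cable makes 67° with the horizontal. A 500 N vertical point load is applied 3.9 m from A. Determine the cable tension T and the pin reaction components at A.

T = 385.2 N, A_x = 150.5 N, A_y = 145.5 N

ΣM about A: T·sin67°·5.5 − 500·3.9 = 0 → T = 1950/(5.5·0.920505) = 385.164 ≈ 385.2 N.
ΣF_x = 0: A_x − T·cos67° = 0 → A_x = 385.164 × 0.390731 = 150.5 N.
ΣF_y = 0: A_y + T·sin67° − 500 = 0 → A_y = 500 − 385.164 × 0.920505 = 145.5 N.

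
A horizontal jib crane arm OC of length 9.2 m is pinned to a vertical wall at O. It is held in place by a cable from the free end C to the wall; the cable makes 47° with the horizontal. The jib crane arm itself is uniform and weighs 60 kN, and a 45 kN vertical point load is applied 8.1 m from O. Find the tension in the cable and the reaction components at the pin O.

ΣM about O: T·sin47°·9.2 − 60·4.6 − 45·8.1 = 0 → T = 640.5/(9.2·0.731354) = 95.1927 ≈ 95.19 kN.
ΣF_x = 0: O_x − T·cos47° = 0 → O_x = 95.1927 × 0.681998 = 64.92 kN.
ΣF_y = 0: O_y + T·sin47° − 60 − 45 = 0 → O_y = 105 − 95.1927 × 0.731354 = 35.38 kN.

T = 95.19 kN, O_x = 64.92 kN, O_y = 35.38 kN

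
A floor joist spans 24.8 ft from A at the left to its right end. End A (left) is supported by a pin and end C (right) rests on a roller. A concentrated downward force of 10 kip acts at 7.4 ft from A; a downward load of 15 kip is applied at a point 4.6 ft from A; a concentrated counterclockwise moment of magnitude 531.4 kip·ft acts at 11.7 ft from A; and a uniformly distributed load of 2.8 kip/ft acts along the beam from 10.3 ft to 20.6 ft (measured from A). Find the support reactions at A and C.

A_x = 0, A_y = 51.53 kip, C_y = 2.306 kip

Resultant of the distributed load: 2.8 × 10.3 = 28.84 kip at 15.45 ft from A.
Moments about A: C_y·24.8 − 10·7.4 − 15·4.6 + 531.4 − (2.8·10.3)·15.45 = 0 → C_y = 57.178/24.8 = 2.30556 ≈ 2.306 kip.
ΣF_y = 0: A_y + 2.30556 − 10 − 15 − 2.8·10.3 = 0 → A_y = 51.53 kip.
ΣF_x = 0: no horizontal applied forces, so A_x = 0.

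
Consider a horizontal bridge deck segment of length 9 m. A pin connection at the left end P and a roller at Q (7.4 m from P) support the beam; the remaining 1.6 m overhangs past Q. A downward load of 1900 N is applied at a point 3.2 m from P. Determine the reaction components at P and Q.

P_x = 0, P_y = 1078 N, Q_y = 821.6 N

Taking moments about P: Q_y·7.4 − 1900·3.2 = 0 → Q_y = 6080/7.4 = 821.622 ≈ 821.6 N.
ΣF_y = 0: P_y + 821.622 − 1900 = 0 → P_y = 1078 N.
ΣF_x = 0: no horizontal applied forces, so P_x = 0.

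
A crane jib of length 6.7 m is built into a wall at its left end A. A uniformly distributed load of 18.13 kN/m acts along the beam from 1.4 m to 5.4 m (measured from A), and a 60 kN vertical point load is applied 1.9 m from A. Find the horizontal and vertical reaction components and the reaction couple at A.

A_x = 0, A_y = 132.5 kN, M_A = 360.6 kN·m

Resultant of the distributed load: 18.13 × 4 = 72.52 kN at 3.4 m from A.
ΣF_x = 0: A_x = 0.
ΣF_y = 0: A_y − 18.13·4 − 60 = 0 → A_y = 132.5 kN.
ΣM about A: M_A − (18.13·4)·3.4 − 60·1.9 = 0 → M_A = 360.6 kN·m.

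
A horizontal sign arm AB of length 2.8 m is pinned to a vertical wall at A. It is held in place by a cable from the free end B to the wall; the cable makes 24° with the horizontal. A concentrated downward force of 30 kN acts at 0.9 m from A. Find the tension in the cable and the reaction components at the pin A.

ΣM about A: T·sin24°·2.8 − 30·0.9 = 0 → T = 27/(2.8·0.406737) = 23.7078 ≈ 23.71 kN.
ΣF_x = 0: A_x − T·cos24° = 0 → A_x = 23.7078 × 0.913545 = 21.66 kN.
ΣF_y = 0: A_y + T·sin24° − 30 = 0 → A_y = 30 − 23.7078 × 0.406737 = 20.36 kN.

T = 23.71 kN, A_x = 21.66 kN, A_y = 20.36 kN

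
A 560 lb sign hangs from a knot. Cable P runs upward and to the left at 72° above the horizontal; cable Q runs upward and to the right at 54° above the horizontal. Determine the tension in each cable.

ΣF_x = 0: −T_P·cos72° + T_Q·cos54° = 0 → T_Q = 0.525731·T_P.
ΣF_y = 0: T_P·sin72° + T_Q·sin54° = 560.
Substitute: T_P·(0.951057 + 0.525731·0.809017) = 560 → T_P = 406.864 ≈ 406.9 lb.
Then T_Q = 0.525731 × 406.864 = 213.9 lb.

T_P = 406.9 lb, T_Q = 213.9 lb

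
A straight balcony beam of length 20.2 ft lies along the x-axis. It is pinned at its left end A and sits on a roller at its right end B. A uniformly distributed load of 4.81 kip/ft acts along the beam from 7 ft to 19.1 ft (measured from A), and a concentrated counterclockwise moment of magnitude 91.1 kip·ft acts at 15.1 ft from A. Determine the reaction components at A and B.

A_x = 0, A_y = 25.11 kip, B_y = 33.09 kip

Resultant of the distributed load: 4.81 × 12.1 = 58.201 kip at 13.05 ft from A.
ΣM about A: B_y·20.2 − (4.81·12.1)·13.05 + 91.1 = 0 → B_y = 668.42305/20.2 = 33.0902 ≈ 33.09 kip.
ΣF_y = 0: A_y + 33.0902 − 4.81·12.1 = 0 → A_y = 25.11 kip.
ΣF_x = 0: no horizontal applied forces, so A_x = 0.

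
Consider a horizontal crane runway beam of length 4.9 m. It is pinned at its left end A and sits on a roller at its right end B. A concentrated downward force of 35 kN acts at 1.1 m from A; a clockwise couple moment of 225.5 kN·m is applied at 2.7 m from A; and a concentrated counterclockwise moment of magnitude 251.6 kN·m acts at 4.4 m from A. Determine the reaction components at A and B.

A_x = 0, A_y = 32.47 kN, B_y = 2.531 kN

Taking moments about A: B_y·4.9 − 35·1.1 − 225.5 + 251.6 = 0 → B_y = 12.4/4.9 = 2.53061 ≈ 2.531 kN.
ΣF_y = 0: A_y + 2.53061 − 35 = 0 → A_y = 32.47 kN.
ΣF_x = 0: no horizontal applied forces, so A_x = 0.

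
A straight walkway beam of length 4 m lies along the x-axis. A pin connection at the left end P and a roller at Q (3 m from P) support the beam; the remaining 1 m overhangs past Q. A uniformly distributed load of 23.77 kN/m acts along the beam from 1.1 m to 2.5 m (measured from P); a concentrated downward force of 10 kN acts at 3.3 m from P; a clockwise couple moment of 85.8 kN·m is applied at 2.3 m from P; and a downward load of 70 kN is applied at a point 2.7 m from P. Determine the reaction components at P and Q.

Resultant of the distributed load: 23.77 × 1.4 = 33.278 kN at 1.8 m from P.
Taking moments about P: Q_y·3 − (23.77·1.4)·1.8 − 10·3.3 − 85.8 − 70·2.7 = 0 → Q_y = 367.7004/3 = 122.567 ≈ 122.6 kN.
ΣF_y = 0: P_y + 122.567 − 23.77·1.4 − 10 − 70 = 0 → P_y = -9.289 kN.
ΣF_x = 0: no horizontal applied forces, so P_x = 0.

P_x = 0, P_y = -9.289 kN, Q_y = 122.6 kN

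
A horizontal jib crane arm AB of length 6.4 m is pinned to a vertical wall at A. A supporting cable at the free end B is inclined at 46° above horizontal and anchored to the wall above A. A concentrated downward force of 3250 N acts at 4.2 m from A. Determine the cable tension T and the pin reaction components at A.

T = 2965 N, A_x = 2060 N, A_y = 1117 N

ΣM about A: T·sin46°·6.4 − 3250·4.2 = 0 → T = 13650/(6.4·0.71934) = 2964.96 ≈ 2965 N.
ΣF_x = 0: A_x − T·cos46° = 0 → A_x = 2964.96 × 0.694658 = 2060 N.
ΣF_y = 0: A_y + T·sin46° − 3250 = 0 → A_y = 3250 − 2964.96 × 0.71934 = 1117 N.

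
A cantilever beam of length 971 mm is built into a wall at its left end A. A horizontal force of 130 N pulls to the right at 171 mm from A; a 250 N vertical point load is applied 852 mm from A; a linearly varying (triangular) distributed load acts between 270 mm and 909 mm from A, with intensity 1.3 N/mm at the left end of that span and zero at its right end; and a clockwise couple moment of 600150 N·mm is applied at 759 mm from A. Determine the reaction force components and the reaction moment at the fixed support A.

A_x = -130.0 N, A_y = 665.4 N, M_A = 1014000 N·mm

Resultant of the triangular load: ½ × 1.3 × 639 = 415.35 N, acting at 483 mm from A (one-third of the span from the peak).
ΣF_x = 0: A_x + 130 = 0 → A_x = -130.0 N.
ΣF_y = 0: A_y − 250 − ½·1.3·639 = 0 → A_y = 665.4 N.
ΣM about A: M_A − 250·852 − (½·1.3·639)·483 − 600150 = 0 → M_A = 1014000 N·mm.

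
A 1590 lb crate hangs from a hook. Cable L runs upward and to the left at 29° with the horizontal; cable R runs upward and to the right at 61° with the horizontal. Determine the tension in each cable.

T_L = 770.8 lb, T_R = 1391 lb

ΣF_x = 0: −T_L·cos29° + T_R·cos61° = 0 → T_R = 1.80405·T_L.
ΣF_y = 0: T_L·sin29° + T_R·sin61° = 1590.
Substitute: T_L·(0.48481 + 1.80405·0.87462) = 1590 → T_L = 770.846 ≈ 770.8 lb.
Then T_R = 1.80405 × 770.846 = 1391 lb.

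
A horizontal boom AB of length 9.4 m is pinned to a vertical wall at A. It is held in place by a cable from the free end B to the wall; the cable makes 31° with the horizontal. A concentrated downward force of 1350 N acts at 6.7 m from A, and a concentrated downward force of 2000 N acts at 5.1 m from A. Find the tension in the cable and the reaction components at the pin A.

ΣM about A: T·sin31°·9.4 − 1350·6.7 − 2000·5.1 = 0 → T = 19245/(9.4·0.515038) = 3975.12 ≈ 3975 N.
ΣF_x = 0: A_x − T·cos31° = 0 → A_x = 3975.12 × 0.857167 = 3407 N.
ΣF_y = 0: A_y + T·sin31° − 1350 − 2000 = 0 → A_y = 3350 − 3975.12 × 0.515038 = 1303 N.

T = 3975 N, A_x = 3407 N, A_y = 1303 N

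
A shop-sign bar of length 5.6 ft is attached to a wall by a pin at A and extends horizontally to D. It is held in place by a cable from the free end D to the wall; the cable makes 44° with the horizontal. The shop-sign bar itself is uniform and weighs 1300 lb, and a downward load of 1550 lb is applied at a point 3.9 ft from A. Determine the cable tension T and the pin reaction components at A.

ΣM about A: T·sin44°·5.6 − 1300·2.8 − 1550·3.9 = 0 → T = 9685/(5.6·0.694658) = 2489.66 ≈ 2490 lb.
ΣF_x = 0: A_x − T·cos44° = 0 → A_x = 2489.66 × 0.71934 = 1791 lb.
ΣF_y = 0: A_y + T·sin44° − 1300 − 1550 = 0 → A_y = 2850 − 2489.66 × 0.694658 = 1121 lb.

T = 2490 lb, A_x = 1791 lb, A_y = 1121 lb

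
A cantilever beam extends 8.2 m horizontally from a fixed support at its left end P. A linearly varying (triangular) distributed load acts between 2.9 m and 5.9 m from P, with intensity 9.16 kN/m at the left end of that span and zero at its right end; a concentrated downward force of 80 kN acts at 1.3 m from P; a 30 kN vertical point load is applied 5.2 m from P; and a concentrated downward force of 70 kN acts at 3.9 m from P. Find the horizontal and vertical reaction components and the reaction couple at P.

P_x = 0, P_y = 193.7 kN, M_P = 586.6 kN·m

Resultant of the triangular load: ½ × 9.16 × 3 = 13.74 kN, acting at 3.9 m from P (one-third of the span from the peak).
ΣF_x = 0: P_x = 0.
ΣF_y = 0: P_y − ½·9.16·3 − 80 − 30 − 70 = 0 → P_y = 193.7 kN.
ΣM about P: M_P − (½·9.16·3)·3.9 − 80·1.3 − 30·5.2 − 70·3.9 = 0 → M_P = 586.6 kN·m.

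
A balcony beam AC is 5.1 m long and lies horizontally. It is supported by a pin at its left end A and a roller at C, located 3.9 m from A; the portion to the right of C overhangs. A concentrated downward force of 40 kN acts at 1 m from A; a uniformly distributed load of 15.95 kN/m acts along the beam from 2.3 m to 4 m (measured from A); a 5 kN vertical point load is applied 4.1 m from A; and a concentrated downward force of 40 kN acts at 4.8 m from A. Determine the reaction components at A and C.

Resultant of the distributed load: 15.95 × 1.7 = 27.115 kN at 3.15 m from A.
ΣM about A: C_y·3.9 − 40·1 − (15.95·1.7)·3.15 − 5·4.1 − 40·4.8 = 0 → C_y = 337.91225/3.9 = 86.6442 ≈ 86.64 kN.
ΣF_y = 0: A_y + 86.6442 − 40 − 15.95·1.7 − 5 − 40 = 0 → A_y = 25.47 kN.
ΣF_x = 0: no horizontal applied forces, so A_x = 0.

A_x = 0, A_y = 25.47 kN, C_y = 86.64 kN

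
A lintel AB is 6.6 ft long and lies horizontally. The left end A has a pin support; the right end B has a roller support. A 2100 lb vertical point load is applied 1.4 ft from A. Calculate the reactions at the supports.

Taking moments about A: B_y·6.6 − 2100·1.4 = 0 → B_y = 2940/6.6 = 445.455 ≈ 445.5 lb.
ΣF_y = 0: A_y + 445.455 − 2100 = 0 → A_y = 1655 lb.
ΣF_x = 0: no horizontal applied forces, so A_x = 0.

A_x = 0, A_y = 1655 lb, B_y = 445.5 lb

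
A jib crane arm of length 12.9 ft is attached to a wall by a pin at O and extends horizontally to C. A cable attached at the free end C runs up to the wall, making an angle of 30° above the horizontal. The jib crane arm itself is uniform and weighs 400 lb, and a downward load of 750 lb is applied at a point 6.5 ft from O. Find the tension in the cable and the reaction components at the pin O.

T = 1156 lb, O_x = 1001 lb, O_y = 572.1 lb

ΣM about O: T·sin30°·12.9 − 400·6.45 − 750·6.5 = 0 → T = 7455/(12.9·0.5) = 1155.81 ≈ 1156 lb.
ΣF_x = 0: O_x − T·cos30° = 0 → O_x = 1155.81 × 0.866025 = 1001 lb.
ΣF_y = 0: O_y + T·sin30° − 400 − 750 = 0 → O_y = 1150 − 1155.81 × 0.5 = 572.1 lb.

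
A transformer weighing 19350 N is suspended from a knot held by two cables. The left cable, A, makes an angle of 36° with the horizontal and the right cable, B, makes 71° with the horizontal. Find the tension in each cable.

ΣF_x = 0: −T_A·cos36° + T_B·cos71° = 0 → T_B = 2.48494·T_A.
ΣF_y = 0: T_A·sin36° + T_B·sin71° = 19350.
Substitute: T_A·(0.587785 + 2.48494·0.945519) = 19350 → T_A = 6587.59 ≈ 6588 N.
Then T_B = 2.48494 × 6587.59 = 16370 N.

T_A = 6588 N, T_B = 16370 N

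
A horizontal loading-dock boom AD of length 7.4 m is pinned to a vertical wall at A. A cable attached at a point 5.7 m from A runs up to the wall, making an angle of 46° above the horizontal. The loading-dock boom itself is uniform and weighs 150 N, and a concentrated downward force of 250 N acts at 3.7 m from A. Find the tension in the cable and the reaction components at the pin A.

ΣM about A: T·sin46°·5.7 − 150·3.7 − 250·3.7 = 0 → T = 1480/(5.7·0.71934) = 360.955 ≈ 361.0 N.
ΣF_x = 0: A_x − T·cos46° = 0 → A_x = 360.955 × 0.694658 = 250.7 N.
ΣF_y = 0: A_y + T·sin46° − 150 − 250 = 0 → A_y = 400 − 360.955 × 0.71934 = 140.4 N.

T = 361.0 N, A_x = 250.7 N, A_y = 140.4 N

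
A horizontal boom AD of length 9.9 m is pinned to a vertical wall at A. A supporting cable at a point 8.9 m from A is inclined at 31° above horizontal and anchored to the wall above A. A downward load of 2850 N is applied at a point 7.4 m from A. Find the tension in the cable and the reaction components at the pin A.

ΣM about A: T·sin31°·8.9 − 2850·7.4 = 0 → T = 21090/(8.9·0.515038) = 4600.95 ≈ 4601 N.
ΣF_x = 0: A_x − T·cos31° = 0 → A_x = 4600.95 × 0.857167 = 3944 N.
ΣF_y = 0: A_y + T·sin31° − 2850 = 0 → A_y = 2850 − 4600.95 × 0.515038 = 480.3 N.

T = 4601 N, A_x = 3944 N, A_y = 480.3 N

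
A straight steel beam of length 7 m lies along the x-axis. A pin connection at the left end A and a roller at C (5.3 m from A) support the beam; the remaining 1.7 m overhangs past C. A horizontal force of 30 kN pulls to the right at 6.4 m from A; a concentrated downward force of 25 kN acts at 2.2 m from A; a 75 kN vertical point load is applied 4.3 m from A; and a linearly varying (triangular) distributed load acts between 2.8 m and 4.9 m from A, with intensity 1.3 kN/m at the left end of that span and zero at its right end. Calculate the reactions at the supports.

A_x = -30.00 kN, A_y = 29.24 kN, C_y = 72.13 kN

Resultant of the triangular load: ½ × 1.3 × 2.1 = 1.365 kN, acting at 3.5 m from A (one-third of the span from the peak).
ΣM about A: C_y·5.3 − 25·2.2 − 75·4.3 − (½·1.3·2.1)·3.5 = 0 → C_y = 382.2775/5.3 = 72.1278 ≈ 72.13 kN.
ΣF_y = 0: A_y + 72.1278 − 25 − 75 − ½·1.3·2.1 = 0 → A_y = 29.24 kN.
ΣF_x = 0: A_x + 30 = 0 → A_x = -30.00 kN.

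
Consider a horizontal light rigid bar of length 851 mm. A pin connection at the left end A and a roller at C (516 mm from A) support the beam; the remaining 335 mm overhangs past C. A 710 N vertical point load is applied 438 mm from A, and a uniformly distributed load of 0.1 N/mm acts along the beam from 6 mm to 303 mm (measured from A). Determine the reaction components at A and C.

A_x = 0, A_y = 128.1 N, C_y = 611.6 N

Resultant of the distributed load: 0.1 × 297 = 29.7 N at 154.5 mm from A.
Taking moments about A: C_y·516 − 710·438 − (0.1·297)·154.5 = 0 → C_y = 315568.65/516 = 611.567 ≈ 611.6 N.
ΣF_y = 0: A_y + 611.567 − 710 − 0.1·297 = 0 → A_y = 128.1 N.
ΣF_x = 0: no horizontal applied forces, so A_x = 0.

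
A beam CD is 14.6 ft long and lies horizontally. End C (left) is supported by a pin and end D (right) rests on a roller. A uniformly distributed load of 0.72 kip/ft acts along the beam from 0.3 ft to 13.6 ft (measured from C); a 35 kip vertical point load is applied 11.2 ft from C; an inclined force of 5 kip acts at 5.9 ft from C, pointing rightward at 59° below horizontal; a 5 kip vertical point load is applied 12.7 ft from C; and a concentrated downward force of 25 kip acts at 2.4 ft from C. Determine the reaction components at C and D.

Resultant of the distributed load: 0.72 × 13.3 = 9.576 kip at 6.95 ft from C.
ΣM about C: D_y·14.6 − (0.72·13.3)·6.95 − 35·11.2 − 5·sin59°·5.9 − 5·12.7 − 25·2.4 = 0 → D_y = 607.34/14.6 = 41.5986 ≈ 41.60 kip.
ΣF_y = 0: C_y + 41.5986 − 0.72·13.3 − 35 − 5·sin59° − 5 − 25 = 0 → C_y = 37.26 kip.
ΣF_x = 0: C_x + 5·cos59° = 0 → C_x = -2.575 kip.

C_x = -2.575 kip, C_y = 37.26 kip, D_y = 41.60 kip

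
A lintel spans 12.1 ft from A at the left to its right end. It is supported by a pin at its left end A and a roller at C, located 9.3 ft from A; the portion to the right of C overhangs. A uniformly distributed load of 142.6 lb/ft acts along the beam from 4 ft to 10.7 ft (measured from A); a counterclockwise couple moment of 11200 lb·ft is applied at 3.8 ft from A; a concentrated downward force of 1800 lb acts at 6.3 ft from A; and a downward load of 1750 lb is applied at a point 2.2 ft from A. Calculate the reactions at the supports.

A_x = 0, A_y = 3321 lb, C_y = 1184 lb

Resultant of the distributed load: 142.6 × 6.7 = 955.42 lb at 7.35 ft from A.
Taking moments about A: C_y·9.3 − (142.6·6.7)·7.35 + 11200 − 1800·6.3 − 1750·2.2 = 0 → C_y = 11012.337/9.3 = 1184.12 ≈ 1184 lb.
ΣF_y = 0: A_y + 1184.12 − 142.6·6.7 − 1800 − 1750 = 0 → A_y = 3321 lb.
ΣF_x = 0: no horizontal applied forces, so A_x = 0.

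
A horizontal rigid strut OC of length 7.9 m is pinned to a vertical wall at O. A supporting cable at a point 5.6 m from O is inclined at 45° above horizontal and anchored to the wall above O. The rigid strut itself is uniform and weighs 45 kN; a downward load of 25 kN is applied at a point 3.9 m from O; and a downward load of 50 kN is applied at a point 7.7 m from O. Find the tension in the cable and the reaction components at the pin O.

T = 166.7 kN, O_x = 117.9 kN, O_y = 2.098 kN

ΣM about O: T·sin45°·5.6 − 45·3.95 − 25·3.9 − 50·7.7 = 0 → T = 660.25/(5.6·0.707107) = 166.738 ≈ 166.7 kN.
ΣF_x = 0: O_x − T·cos45° = 0 → O_x = 166.738 × 0.707107 = 117.9 kN.
ΣF_y = 0: O_y + T·sin45° − 45 − 25 − 50 = 0 → O_y = 120 − 166.738 × 0.707107 = 2.098 kN.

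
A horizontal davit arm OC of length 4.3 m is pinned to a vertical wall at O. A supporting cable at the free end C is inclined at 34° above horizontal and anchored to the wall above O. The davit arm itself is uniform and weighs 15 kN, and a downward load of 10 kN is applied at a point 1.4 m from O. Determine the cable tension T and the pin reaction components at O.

ΣM about O: T·sin34°·4.3 − 15·2.15 − 10·1.4 = 0 → T = 46.25/(4.3·0.559193) = 19.2345 ≈ 19.23 kN.
ΣF_x = 0: O_x − T·cos34° = 0 → O_x = 19.2345 × 0.829038 = 15.95 kN.
ΣF_y = 0: O_y + T·sin34° − 15 − 10 = 0 → O_y = 25 − 19.2345 × 0.559193 = 14.24 kN.

T = 19.23 kN, O_x = 15.95 kN, O_y = 14.24 kN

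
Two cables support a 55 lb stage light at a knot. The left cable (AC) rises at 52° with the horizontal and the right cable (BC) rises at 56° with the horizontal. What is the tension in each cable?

T_AC = 32.34 lb, T_BC = 35.60 lb

ΣF_x = 0: −T_AC·cos52° + T_BC·cos56° = 0 → T_BC = 1.10098·T_AC.
ΣF_y = 0: T_AC·sin52° + T_BC·sin56° = 55.
Substitute: T_AC·(0.788011 + 1.10098·0.829038) = 55 → T_AC = 32.3384 ≈ 32.34 lb.
Then T_BC = 1.10098 × 32.3384 = 35.60 lb.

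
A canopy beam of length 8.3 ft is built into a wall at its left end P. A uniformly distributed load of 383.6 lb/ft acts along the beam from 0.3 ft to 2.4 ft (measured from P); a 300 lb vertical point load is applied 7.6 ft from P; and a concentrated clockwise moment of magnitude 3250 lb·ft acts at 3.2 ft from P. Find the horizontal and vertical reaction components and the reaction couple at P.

P_x = 0, P_y = 1106 lb, M_P = 6618 lb·ft

Resultant of the distributed load: 383.6 × 2.1 = 805.56 lb at 1.35 ft from P.
ΣF_x = 0: P_x = 0.
ΣF_y = 0: P_y − 383.6·2.1 − 300 = 0 → P_y = 1106 lb.
ΣM about P: M_P − (383.6·2.1)·1.35 − 300·7.6 − 3250 = 0 → M_P = 6618 lb·ft.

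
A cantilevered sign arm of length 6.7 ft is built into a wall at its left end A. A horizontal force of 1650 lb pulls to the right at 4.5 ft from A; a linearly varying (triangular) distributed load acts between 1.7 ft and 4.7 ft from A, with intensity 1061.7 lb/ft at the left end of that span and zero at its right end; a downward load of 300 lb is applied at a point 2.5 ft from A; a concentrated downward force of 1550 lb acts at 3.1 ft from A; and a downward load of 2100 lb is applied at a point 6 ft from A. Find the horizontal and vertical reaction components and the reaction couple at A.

Resultant of the triangular load: ½ × 1061.7 × 3 = 1592.55 lb, acting at 2.7 ft from A (one-third of the span from the peak).
ΣF_x = 0: A_x + 1650 = 0 → A_x = -1650 lb.
ΣF_y = 0: A_y − ½·1061.7·3 − 300 − 1550 − 2100 = 0 → A_y = 5543 lb.
ΣM about A: M_A − (½·1061.7·3)·2.7 − 300·2.5 − 1550·3.1 − 2100·6 = 0 → M_A = 22450 lb·ft.

A_x = -1650 lb, A_y = 5543 lb, M_A = 22450 lb·ft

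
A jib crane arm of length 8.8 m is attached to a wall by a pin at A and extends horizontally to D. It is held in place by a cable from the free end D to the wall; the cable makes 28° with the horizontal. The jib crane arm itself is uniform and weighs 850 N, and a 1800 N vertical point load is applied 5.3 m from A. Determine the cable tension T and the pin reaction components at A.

ΣM about A: T·sin28°·8.8 − 850·4.4 − 1800·5.3 = 0 → T = 13280/(8.8·0.469472) = 3214.44 ≈ 3214 N.
ΣF_x = 0: A_x − T·cos28° = 0 → A_x = 3214.44 × 0.882948 = 2838 N.
ΣF_y = 0: A_y + T·sin28° − 850 − 1800 = 0 → A_y = 2650 − 3214.44 × 0.469472 = 1141 N.

T = 3214 N, A_x = 2838 N, A_y = 1141 N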